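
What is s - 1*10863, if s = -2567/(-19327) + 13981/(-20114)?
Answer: -4223136807063/388743278 ≈ -10864.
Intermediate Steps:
s = -218578149/388743278 (s = -2567*(-1/19327) + 13981*(-1/20114) = 2567/19327 - 13981/20114 = -218578149/388743278 ≈ -0.56227)
s - 1*10863 = -218578149/388743278 - 1*10863 = -218578149/388743278 - 10863 = -4223136807063/388743278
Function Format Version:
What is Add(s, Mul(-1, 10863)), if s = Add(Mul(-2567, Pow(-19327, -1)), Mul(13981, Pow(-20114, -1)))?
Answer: Rational(-4223136807063, 388743278) ≈ -10864.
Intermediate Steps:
s = Rational(-218578149, 388743278) (s = Add(Mul(-2567, Rational(-1, 19327)), Mul(13981, Rational(-1, 20114))) = Add(Rational(2567, 19327), Rational(-13981, 20114)) = Rational(-218578149, 388743278) ≈ -0.56227)
Add(s, Mul(-1, 10863)) = Add(Rational(-218578149, 388743278), Mul(-1, 10863)) = Add(Rational(-218578149, 388743278), -10863) = Rational(-4223136807063, 388743278)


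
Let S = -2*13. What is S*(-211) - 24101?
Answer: -18615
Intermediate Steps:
S = -26
S*(-211) - 24101 = -26*(-211) - 24101 = 5486 - 24101 = -18615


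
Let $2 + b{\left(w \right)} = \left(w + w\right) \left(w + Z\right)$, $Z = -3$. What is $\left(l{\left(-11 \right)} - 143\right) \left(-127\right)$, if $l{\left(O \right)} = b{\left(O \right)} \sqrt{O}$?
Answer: $18161 - 38862 i \sqrt{11} \approx 18161.0 - 1.2889 \cdot 10^{5} i$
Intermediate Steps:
$b{\left(w \right)} = -2 + 2 w \left(-3 + w\right)$ ($b{\left(w \right)} = -2 + \left(w + w\right) \left(w - 3\right) = -2 + 2 w \left(-3 + w\right)$)
$l{\left(O \right)} = \sqrt{O} \left(-2 - 6 O + 2 O^{2}\right)$ ($l{\left(O \right)} = \left(-2 - 6 O + 2 O^{2}\right) \sqrt{O} = \sqrt{O} \left(-2 - 6 O + 2 O^{2}\right)$)
$\left(l{\left(-11 \right)} - 143\right) \left(-127\right) = \left(2 \sqrt{-11} \left(-1 + \left(-11\right)^{2} - -33\right) - 143\right) \left(-127\right) = \left(2 i \sqrt{11} \left(-1 + 121 + 33\right) - 143\right) \left(-127\right) = \left(2 i \sqrt{11} \cdot 153 - 143\right) \left(-127\right) = \left(306 i \sqrt{11} - 143\right) \left(-127\right) = \left(-143 + 306 i \sqrt{11}\right) \left(-127\right) = 18161 - 38862 i \sqrt{11}$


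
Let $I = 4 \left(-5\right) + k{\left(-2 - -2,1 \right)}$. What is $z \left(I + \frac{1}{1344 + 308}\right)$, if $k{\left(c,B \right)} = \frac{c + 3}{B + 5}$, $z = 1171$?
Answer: $- \frac{37721423}{1652} \approx -22834.0$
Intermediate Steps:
$k{\left(c,B \right)} = \frac{3 + c}{5 + B}$
$I = - \frac{39}{2}$ ($I = 4 \left(-5\right) + \frac{3 - 0}{5 + 1} = -20 + \frac{3 + \left(-2 + 2\right)}{6} = -20 + \frac{3 + 0}{6} = -20 + \frac{1}{6} \cdot 3 = -20 + \frac{1}{2} = - \frac{39}{2} \approx -19.5$)
$z \left(I + \frac{1}{1344 + 308}\right) = 1171 \left(- \frac{39}{2} + \frac{1}{1344 + 308}\right) = 1171 \left(- \frac{39}{2} + \frac{1}{1652}\right) = 1171 \left(- \frac{32213}{1652}\right) = - \frac{37721423}{1652}$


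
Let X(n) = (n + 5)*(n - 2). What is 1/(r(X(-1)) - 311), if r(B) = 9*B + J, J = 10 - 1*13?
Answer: -1/422 ≈ -0.0023697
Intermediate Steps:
X(n) = (-2 + n)*(5 + n) (X(n) = (5 + n)*(-2 + n) = (-2 + n)*(5 + n))
J = -3 (J = 10 - 13 = -3)
r(B) = -3 + 9*B (r(B) = 9*B - 3 = -3 + 9*B)
1/(r(X(-1)) - 311) = 1/((-3 + 9*(-10 + (-1)² + 3*(-1))) - 311) = 1/((-3 + 9*(-10 + 1 - 3)) - 311) = 1/((-3 + 9*(-12)) - 311) = 1/((-3 - 108) - 311) = 1/(-111 - 311) = 1/(-422) = -1/422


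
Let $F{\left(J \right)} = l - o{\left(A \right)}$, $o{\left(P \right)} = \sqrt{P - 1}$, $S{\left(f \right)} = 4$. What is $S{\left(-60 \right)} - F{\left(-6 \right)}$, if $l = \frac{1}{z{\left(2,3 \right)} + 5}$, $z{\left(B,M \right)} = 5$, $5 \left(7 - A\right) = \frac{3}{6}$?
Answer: $\frac{39}{10} + \frac{\sqrt{590}}{10} \approx 6.329$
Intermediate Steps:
$A = \frac{69}{10}$ ($A = 7 - \frac{3 \cdot \frac{1}{6}}{5} = 7 - \frac{1}{10} = \frac{69}{10} \approx 6.9$)
$l = \frac{1}{10}$ ($l = \frac{1}{5 + 5} = \frac{1}{10} \approx 0.1$)
$o{\left(P \right)} = \sqrt{-1 + P}$
$F{\left(J \right)} = \frac{1}{10} - \frac{\sqrt{590}}{10}$ ($F{\left(J \right)} = \frac{1}{10} - \sqrt{-1 + \frac{69}{10}} = \frac{1}{10} - \sqrt{\frac{59}{10}} = \frac{1}{10} - \frac{\sqrt{590}}{10}$)
$S{\left(-60 \right)} - F{\left(-6 \right)} = 4 - \left(\frac{1}{10} - \frac{\sqrt{590}}{10}\right) = \frac{39}{10} + \frac{\sqrt{590}}{10}$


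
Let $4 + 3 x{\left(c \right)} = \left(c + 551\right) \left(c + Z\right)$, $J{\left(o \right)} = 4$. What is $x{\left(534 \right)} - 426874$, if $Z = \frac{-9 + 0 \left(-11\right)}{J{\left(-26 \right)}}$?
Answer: $- \frac{2814709}{12} \approx -2.3456 \cdot 10^{5}$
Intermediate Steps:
$Z = - \frac{9}{4}$ ($Z = \frac{-9 + 0 \left(-11\right)}{4} = \left(-9 + 0\right) \frac{1}{4} = \left(-9\right) \frac{1}{4} = - \frac{9}{4} \approx -2.25$)
$x{\left(c \right)} = - \frac{4}{3} + \frac{\left(551 + c\right) \left(- \frac{9}{4} + c\right)}{3}$ ($x{\left(c \right)} = - \frac{4}{3} + \frac{\left(c + 551\right) \left(c - \frac{9}{4}\right)}{3} = - \frac{4}{3} + \frac{\left(551 + c\right) \left(- \frac{9}{4} + c\right)}{3}$)
$x{\left(534 \right)} - 426874 = \left(- \frac{4975}{12} + \frac{534^{2}}{3} + \frac{2195}{12} \cdot 534\right) - 426874 = \left(- \frac{4975}{12} + \frac{1}{3} \cdot 285156 + \frac{195355}{2}\right) - 426874 = \left(- \frac{4975}{12} + 95052 + \frac{195355}{2}\right) - 426874 = \frac{2307779}{12} - 426874 = - \frac{2814709}{12}$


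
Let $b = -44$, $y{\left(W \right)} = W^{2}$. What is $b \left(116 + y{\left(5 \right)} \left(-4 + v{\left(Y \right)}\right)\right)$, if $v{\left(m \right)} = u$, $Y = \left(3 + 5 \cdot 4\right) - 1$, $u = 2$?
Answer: $-2904$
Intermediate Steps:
$Y = 22$ ($Y = \left(3 + 20\right) - 1 = 23 - 1 = 22$)
$v{\left(m \right)} = 2$
$b \left(116 + y{\left(5 \right)} \left(-4 + v{\left(Y \right)}\right)\right) = - 44 \left(116 + 5^{2} \left(-4 + 2\right)\right) = - 44 \left(116 + 25 \left(-2\right)\right) = - 44 \left(116 - 50\right) = \left(-44\right) 66 = -2904$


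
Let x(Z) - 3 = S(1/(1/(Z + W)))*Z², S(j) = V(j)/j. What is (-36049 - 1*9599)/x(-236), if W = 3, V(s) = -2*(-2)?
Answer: 10635984/222085 ≈ 47.891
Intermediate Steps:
V(s) = 4
S(j) = 4/j
x(Z) = 3 + 4*Z²/(3 + Z) (x(Z) = 3 + (4/(1/(1/(Z + 3))))*Z² = 3 + (4/(1/(1/(3 + Z))))*Z² = 3 + (4/(3 + Z))*Z² = 3 + 4*Z²/(3 + Z))
(-36049 - 1*9599)/x(-236) = (-36049 - 1*9599)/(((9 + 3*(-236) + 4*(-236)²)/(3 - 236))) = (-36049 - 9599)/(((9 - 708 + 4*55696)/(-233))) = -45648*(-233/(9 - 708 + 222784)) = -45648/((-1/233*222085)) = -45648/(-222085/233) = -45648*(-233/222085) = 10635984/222085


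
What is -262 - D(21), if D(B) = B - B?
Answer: -262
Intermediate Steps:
D(B) = 0
-262 - D(21) = -262 - 1*0 = -262 + 0 = -262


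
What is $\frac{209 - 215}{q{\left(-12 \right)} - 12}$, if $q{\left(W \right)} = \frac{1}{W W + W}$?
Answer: $\frac{792}{1583} \approx 0.50032$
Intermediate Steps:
$q{\left(W \right)} = \frac{1}{W + W^{2}}$ ($q{\left(W \right)} = \frac{1}{W^{2} + W} = \frac{1}{W + W^{2}}$)
$\frac{209 - 215}{q{\left(-12 \right)} - 12} = \frac{209 - 215}{\frac{1}{\left(-12\right) \left(1 - 12\right)} - 12} = - \frac{6}{- \frac{1}{12 \left(-11\right)} - 12} = - \frac{6}{\left(- \frac{1}{12}\right) \left(- \frac{1}{11}\right) - 12} = - \frac{6}{\frac{1}{132} - 12} = - \frac{6}{- \frac{1583}{132}} = \left(-6\right) \left(- \frac{132}{1583}\right) = \frac{792}{1583}$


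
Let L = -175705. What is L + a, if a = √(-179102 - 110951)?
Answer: -175705 + I*√290053 ≈ -1.7571e+5 + 538.57*I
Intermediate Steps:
a = I*√290053 (a = √(-290053) = I*√290053 ≈ 538.57*I)
L + a = -175705 + I*√290053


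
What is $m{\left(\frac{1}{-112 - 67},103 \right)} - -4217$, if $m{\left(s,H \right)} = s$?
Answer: $\frac{754842}{179} \approx 4217.0$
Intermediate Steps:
$m{\left(\frac{1}{-112 - 67},103 \right)} - -4217 = \frac{1}{-112 - 67} - -4217 = \frac{1}{-179} + 4217 = - \frac{1}{179} + 4217 = \frac{754842}{179}$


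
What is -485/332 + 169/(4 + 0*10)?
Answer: 6771/166 ≈ 40.789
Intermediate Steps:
-485/332 + 169/(4 + 0*10) = -485*1/332 + 169/(4 + 0) = -485/332 + 169/4 = 6771/166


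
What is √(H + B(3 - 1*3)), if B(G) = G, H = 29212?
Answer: 2*√7303 ≈ 170.92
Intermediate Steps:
√(H + B(3 - 1*3)) = √(29212 + (3 - 1*3)) = √(29212 + (3 - 3)) = √(29212 + 0) = √29212 = 2*√7303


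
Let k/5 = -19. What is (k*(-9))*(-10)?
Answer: -8550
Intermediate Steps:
k = -95 (k = 5*(-19) = -95)
(k*(-9))*(-10) = -95*(-9)*(-10) = 855*(-10) = -8550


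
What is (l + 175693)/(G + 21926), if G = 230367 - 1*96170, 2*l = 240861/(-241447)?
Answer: 7712804971/6853714542 ≈ 1.1253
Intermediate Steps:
l = -240861/482894 (l = (240861/(-241447))/2 = (240861*(-1/241447))/2 = (1/2)*(-240861/241447) = -240861/482894 ≈ -0.49879)
G = 134197 (G = 230367 - 96170 = 134197)
(l + 175693)/(G + 21926) = (-240861/482894 + 175693)/(134197 + 21926) = (84840854681/482894)/156123 = (84840854681/482894)*(1/156123) = 7712804971/6853714542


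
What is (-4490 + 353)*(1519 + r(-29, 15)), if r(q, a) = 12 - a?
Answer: -6271692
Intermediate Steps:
(-4490 + 353)*(1519 + r(-29, 15)) = (-4490 + 353)*(1519 + (12 - 1*15)) = -4137*(1519 + (12 - 15)) = -4137*(1519 - 3) = -4137*1516 = -6271692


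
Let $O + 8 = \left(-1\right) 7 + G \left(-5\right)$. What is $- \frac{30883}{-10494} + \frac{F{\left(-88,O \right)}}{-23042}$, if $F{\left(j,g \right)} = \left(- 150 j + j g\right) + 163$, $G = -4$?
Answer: $\frac{143998031}{60450687} \approx 2.3821$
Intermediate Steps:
$O = 5$ ($O = -8 - -13 = -8 + \left(-7 + 20\right) = -8 + 13 = 5$)
$F{\left(j,g \right)} = 163 - 150 j + g j$ ($F{\left(j,g \right)} = \left(- 150 j + g j\right) + 163 = 163 - 150 j + g j$)
$- \frac{30883}{-10494} + \frac{F{\left(-88,O \right)}}{-23042} = - \frac{30883}{-10494} + \frac{163 - -13200 + 5 \left(-88\right)}{-23042} = \left(-30883\right) \left(- \frac{1}{10494}\right) + \left(163 + 13200 - 440\right) \left(- \frac{1}{23042}\right) = \frac{30883}{10494} + 12923 \left(- \frac{1}{23042}\right) = \frac{30883}{10494} - \frac{12923}{23042} = \frac{143998031}{60450687}$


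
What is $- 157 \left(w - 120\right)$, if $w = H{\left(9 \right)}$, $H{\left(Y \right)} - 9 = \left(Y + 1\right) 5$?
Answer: $9577$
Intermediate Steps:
$H{\left(Y \right)} = 14 + 5 Y$ ($H{\left(Y \right)} = 9 + \left(Y + 1\right) 5 = 9 + \left(1 + Y\right) 5 = 9 + \left(5 + 5 Y\right) = 14 + 5 Y$)
$w = 59$ ($w = 14 + 5 \cdot 9 = 14 + 45 = 59$)
$- 157 \left(w - 120\right) = - 157 \left(59 - 120\right) = \left(-157\right) \left(-61\right) = 9577$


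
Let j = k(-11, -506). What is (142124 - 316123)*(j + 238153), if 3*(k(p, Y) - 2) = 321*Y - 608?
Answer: -95948442569/3 ≈ -3.1983e+10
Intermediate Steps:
k(p, Y) = -602/3 + 107*Y (k(p, Y) = 2 + (321*Y - 608)/3 = 2 + (-608 + 321*Y)/3 = 2 + (-608/3 + 107*Y) = -602/3 + 107*Y)
j = -163028/3 (j = -602/3 + 107*(-506) = -602/3 - 54142 = -163028/3 ≈ -54343.)
(142124 - 316123)*(j + 238153) = (142124 - 316123)*(-163028/3 + 238153) = -173999*551431/3 = -95948442569/3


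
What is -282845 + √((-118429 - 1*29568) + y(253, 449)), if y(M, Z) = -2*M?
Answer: -282845 + I*√148503 ≈ -2.8285e+5 + 385.36*I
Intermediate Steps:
-282845 + √((-118429 - 1*29568) + y(253, 449)) = -282845 + √((-118429 - 1*29568) - 2*253) = -282845 + √((-118429 - 29568) - 506) = -282845 + √(-147997 - 506) = -282845 + √(-148503) = -282845 + I*√148503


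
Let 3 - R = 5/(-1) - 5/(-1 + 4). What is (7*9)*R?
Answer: 609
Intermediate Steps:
R = 29/3 (R = 3 - (5/(-1) - 5/(-1 + 4)) = 3 - (5*(-1) - 5/3) = 3 - (-5 - 5*⅓) = 3 - (-5 - 5/3) = 3 - 1*(-20/3) = 3 + 20/3 = 29/3 ≈ 9.6667)
(7*9)*R = (7*9)*(29/3) = 63*(29/3) = 609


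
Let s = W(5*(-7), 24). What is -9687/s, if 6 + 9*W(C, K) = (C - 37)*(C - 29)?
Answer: -29061/1534 ≈ -18.945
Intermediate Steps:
W(C, K) = -2/3 + (-37 + C)*(-29 + C)/9 (W(C, K) = -2/3 + ((C - 37)*(C - 29))/9 = -2/3 + ((-37 + C)*(-29 + C))/9 = -2/3 + (-37 + C)*(-29 + C)/9)
s = 1534/3 (s = 1067/9 - 110*(-7)/3 + (5*(-7))**2/9 = 1067/9 - 22/3*(-35) + (1/9)*(-35)**2 = 1067/9 + 770/3 + (1/9)*1225 = 1067/9 + 770/3 + 1225/9 = 1534/3 ≈ 511.33)
-9687/s = -9687/1534/3 = -9687*3/1534 = -29061/1534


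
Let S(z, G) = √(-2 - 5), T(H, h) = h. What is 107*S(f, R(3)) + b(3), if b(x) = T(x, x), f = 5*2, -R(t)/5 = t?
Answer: 3 + 107*I*√7 ≈ 3.0 + 283.1*I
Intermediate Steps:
R(t) = -5*t
f = 10
b(x) = x
S(z, G) = I*√7 (S(z, G) = √(-7) = I*√7)
107*S(f, R(3)) + b(3) = 107*(I*√7) + 3 = 107*I*√7 + 3 = 3 + 107*I*√7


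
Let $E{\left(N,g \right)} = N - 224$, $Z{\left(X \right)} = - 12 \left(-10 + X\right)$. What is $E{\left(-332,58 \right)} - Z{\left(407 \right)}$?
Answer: $4208$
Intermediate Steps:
$Z{\left(X \right)} = 120 - 12 X$
$E{\left(N,g \right)} = -224 + N$ ($E{\left(N,g \right)} = N - 224 = -224 + N$)
$E{\left(-332,58 \right)} - Z{\left(407 \right)} = \left(-224 - 332\right) - \left(120 - 4884\right) = -556 - \left(120 - 4884\right) = -556 - -4764 = -556 + 4764 = 4208$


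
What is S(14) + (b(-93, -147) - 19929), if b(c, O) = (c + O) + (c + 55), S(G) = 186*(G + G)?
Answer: -14999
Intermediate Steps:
S(G) = 372*G (S(G) = 186*(2*G) = 372*G)
b(c, O) = 55 + O + 2*c (b(c, O) = (O + c) + (55 + c) = 55 + O + 2*c)
S(14) + (b(-93, -147) - 19929) = 372*14 + ((55 - 147 + 2*(-93)) - 19929) = 5208 + ((55 - 147 - 186) - 19929) = 5208 + (-278 - 19929) = 5208 - 20207 = -14999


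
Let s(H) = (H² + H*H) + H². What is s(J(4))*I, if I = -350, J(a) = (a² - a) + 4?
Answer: -268800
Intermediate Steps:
J(a) = 4 + a² - a
s(H) = 3*H² (s(H) = (H² + H²) + H² = 2*H² + H² = 3*H²)
s(J(4))*I = (3*(4 + 4² - 1*4)²)*(-350) = (3*(4 + 16 - 4)²)*(-350) = (3*16²)*(-350) = (3*256)*(-350) = 768*(-350) = -268800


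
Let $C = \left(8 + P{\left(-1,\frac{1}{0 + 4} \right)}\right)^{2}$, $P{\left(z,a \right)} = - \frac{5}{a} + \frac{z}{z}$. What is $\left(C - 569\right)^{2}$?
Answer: $200704$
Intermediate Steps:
$P{\left(z,a \right)} = 1 - \frac{5}{a}$ ($P{\left(z,a \right)} = - \frac{5}{a} + 1 = 1 - \frac{5}{a}$)
$C = 121$ ($C = \left(8 + \frac{-5 + \frac{1}{0 + 4}}{\frac{1}{0 + 4}}\right)^{2} = \left(8 + \frac{-5 + \frac{1}{4}}{\frac{1}{4}}\right)^{2} = \left(8 + \frac{1}{\frac{1}{4}} \left(-5 + \frac{1}{4}\right)\right)^{2} = \left(8 + 4 \left(- \frac{19}{4}\right)\right)^{2} = \left(8 - 19\right)^{2} = \left(-11\right)^{2} = 121$)
$\left(C - 569\right)^{2} = \left(121 - 569\right)^{2} = \left(-448\right)^{2} = 200704$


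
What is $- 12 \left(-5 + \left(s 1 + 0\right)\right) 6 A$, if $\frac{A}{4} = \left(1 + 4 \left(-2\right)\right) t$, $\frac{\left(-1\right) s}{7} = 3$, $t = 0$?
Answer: $0$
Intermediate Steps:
$s = -21$ ($s = \left(-7\right) 3 = -21$)
$A = 0$ ($A = 4 \left(1 + 4 \left(-2\right)\right) 0 = 4 \left(1 - 8\right) 0 = 4 \left(\left(-7\right) 0\right) = 4 \cdot 0 = 0$)
$- 12 \left(-5 + \left(s 1 + 0\right)\right) 6 A = - 12 \left(-5 + \left(\left(-21\right) 1 + 0\right)\right) 6 \cdot 0 = - 12 \left(-5 + \left(-21 + 0\right)\right) 6 \cdot 0 = - 12 \left(-5 - 21\right) 6 \cdot 0 = - 12 \left(\left(-26\right) 6\right) 0 = \left(-12\right) \left(-156\right) 0 = 1872 \cdot 0 = 0$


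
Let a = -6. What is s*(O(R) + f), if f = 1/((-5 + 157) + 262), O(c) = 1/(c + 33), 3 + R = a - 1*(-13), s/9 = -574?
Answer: -129437/851 ≈ -152.10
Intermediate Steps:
s = -5166 (s = 9*(-574) = -5166)
R = 4 (R = -3 + (-6 - 1*(-13)) = -3 + (-6 + 13) = -3 + 7 = 4)
O(c) = 1/(33 + c)
f = 1/414 (f = 1/(152 + 262) = 1/414 ≈ 0.0024155)
s*(O(R) + f) = -5166*(1/(33 + 4) + 1/414) = -5166*(1/37 + 1/414) = -5166*451/15318 = -129437/851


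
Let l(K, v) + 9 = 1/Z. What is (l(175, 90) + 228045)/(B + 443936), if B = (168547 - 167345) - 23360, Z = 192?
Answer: 43782913/80981376 ≈ 0.54065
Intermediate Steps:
l(K, v) = -1727/192 (l(K, v) = -9 + 1/192 = -1727/192)
B = -22158 (B = 1202 - 23360 = -22158)
(l(175, 90) + 228045)/(B + 443936) = (-1727/192 + 228045)/(-22158 + 443936) = (43782913/192)/421778 = (43782913/192)*(1/421778) = 43782913/80981376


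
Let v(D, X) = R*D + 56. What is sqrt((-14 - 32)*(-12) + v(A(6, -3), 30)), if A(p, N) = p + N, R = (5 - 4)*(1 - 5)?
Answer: 2*sqrt(149) ≈ 24.413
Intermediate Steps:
R = -4 (R = 1*(-4) = -4)
A(p, N) = N + p
v(D, X) = 56 - 4*D (v(D, X) = -4*D + 56 = 56 - 4*D)
sqrt((-14 - 32)*(-12) + v(A(6, -3), 30)) = sqrt((-14 - 32)*(-12) + (56 - 4*(-3 + 6))) = sqrt(-46*(-12) + (56 - 4*3)) = sqrt(552 + (56 - 12)) = sqrt(552 + 44) = sqrt(596) = 2*sqrt(149)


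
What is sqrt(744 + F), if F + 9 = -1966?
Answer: I*sqrt(1231) ≈ 35.086*I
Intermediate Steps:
F = -1975 (F = -9 - 1966 = -1975)
sqrt(744 + F) = sqrt(744 - 1975) = sqrt(-1231) = I*sqrt(1231)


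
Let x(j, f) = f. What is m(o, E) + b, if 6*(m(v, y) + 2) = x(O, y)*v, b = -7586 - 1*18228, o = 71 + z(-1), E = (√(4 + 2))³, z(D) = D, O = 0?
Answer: -25816 + 70*√6 ≈ -25645.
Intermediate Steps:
E = 6*√6 (E = (√6)³ = 6*√6 ≈ 14.697)
o = 70 (o = 71 - 1 = 70)
b = -25814 (b = -7586 - 18228 = -25814)
m(v, y) = -2 + v*y/6 (m(v, y) = -2 + (y*v)/6 = -2 + (v*y)/6 = -2 + v*y/6)
m(o, E) + b = (-2 + (⅙)*70*(6*√6)) - 25814 = (-2 + 70*√6) - 25814 = -25816 + 70*√6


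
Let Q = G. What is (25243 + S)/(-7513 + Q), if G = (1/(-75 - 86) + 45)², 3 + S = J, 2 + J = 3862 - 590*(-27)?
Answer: -389074210/47422979 ≈ -8.2043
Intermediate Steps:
J = 19790 (J = -2 + (3862 - 590*(-27)) = -2 + (3862 - 1*(-15930)) = -2 + (3862 + 15930) = -2 + 19792 = 19790)
S = 19787 (S = -3 + 19790 = 19787)
G = 52475536/25921 (G = (1/(-161) + 45)² = (-1/161 + 45)² = (7244/161)² = 52475536/25921 ≈ 2024.4)
Q = 52475536/25921 ≈ 2024.4
(25243 + S)/(-7513 + Q) = (25243 + 19787)/(-7513 + 52475536/25921) = 45030/(-142268937/25921) = 45030*(-25921/142268937) = -389074210/47422979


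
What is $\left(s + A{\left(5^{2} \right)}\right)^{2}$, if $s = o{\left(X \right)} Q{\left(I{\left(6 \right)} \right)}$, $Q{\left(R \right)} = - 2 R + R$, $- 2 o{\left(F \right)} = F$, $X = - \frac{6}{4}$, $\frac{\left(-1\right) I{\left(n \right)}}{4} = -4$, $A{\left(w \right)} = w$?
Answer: $169$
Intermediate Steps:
$I{\left(n \right)} = 16$ ($I{\left(n \right)} = \left(-4\right) \left(-4\right) = 16$)
$X = - \frac{3}{2}$ ($X = \left(-6\right) \frac{1}{4} = - \frac{3}{2} \approx -1.5$)
$o{\left(F \right)} = - \frac{F}{2}$
$Q{\left(R \right)} = - R$
$s = -12$ ($s = \left(- \frac{1}{2}\right) \left(- \frac{3}{2}\right) \left(\left(-1\right) 16\right) = \frac{3}{4} \left(-16\right) = -12$)
$\left(s + A{\left(5^{2} \right)}\right)^{2} = \left(-12 + 5^{2}\right)^{2} = \left(-12 + 25\right)^{2} = 13^{2} = 169$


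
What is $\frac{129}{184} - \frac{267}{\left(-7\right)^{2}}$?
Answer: $- \frac{42807}{9016} \approx -4.7479$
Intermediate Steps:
$\frac{129}{184} - \frac{267}{\left(-7\right)^{2}} = 129 \cdot \frac{1}{184} - \frac{267}{49} = \frac{129}{184} - \frac{267}{49} = - \frac{42807}{9016}$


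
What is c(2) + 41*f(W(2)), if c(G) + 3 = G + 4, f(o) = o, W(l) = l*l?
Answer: 167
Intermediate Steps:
W(l) = l²
c(G) = 1 + G (c(G) = -3 + (G + 4) = -3 + (4 + G) = 1 + G)
c(2) + 41*f(W(2)) = (1 + 2) + 41*2² = 3 + 41*4 = 3 + 164 = 167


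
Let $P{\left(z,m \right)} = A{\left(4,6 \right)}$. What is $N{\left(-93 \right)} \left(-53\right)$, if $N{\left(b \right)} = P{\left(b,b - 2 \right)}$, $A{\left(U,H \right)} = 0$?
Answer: $0$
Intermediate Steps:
$P{\left(z,m \right)} = 0$
$N{\left(b \right)} = 0$
$N{\left(-93 \right)} \left(-53\right) = 0 \left(-53\right) = 0$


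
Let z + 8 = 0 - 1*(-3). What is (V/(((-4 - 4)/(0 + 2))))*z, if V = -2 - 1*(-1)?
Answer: -5/4 ≈ -1.2500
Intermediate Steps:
V = -1 (V = -2 + 1 = -1)
z = -5 (z = -8 + (0 - 1*(-3)) = -8 + (0 + 3) = -8 + 3 = -5)
(V/(((-4 - 4)/(0 + 2))))*z = -1/((-4 - 4)/(0 + 2))*(-5) = -1/((-8/2))*(-5) = -1/((-8*½))*(-5) = -1/(-4)*(-5) = -1*(-¼)*(-5) = (¼)*(-5) = -5/4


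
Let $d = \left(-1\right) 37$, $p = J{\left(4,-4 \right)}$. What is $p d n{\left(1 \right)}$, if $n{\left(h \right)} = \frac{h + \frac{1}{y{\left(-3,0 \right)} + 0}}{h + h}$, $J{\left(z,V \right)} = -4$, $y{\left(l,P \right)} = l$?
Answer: $\frac{148}{3} \approx 49.333$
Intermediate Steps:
$p = -4$
$d = -37$
$n{\left(h \right)} = \frac{- \frac{1}{3} + h}{2 h}$ ($n{\left(h \right)} = \frac{h + \frac{1}{-3 + 0}}{h + h} = \frac{h + \frac{1}{-3}}{2 h} = \left(h - \frac{1}{3}\right) \frac{1}{2 h} = \left(- \frac{1}{3} + h\right) \frac{1}{2 h} = \frac{- \frac{1}{3} + h}{2 h}$)
$p d n{\left(1 \right)} = \left(-4\right) \left(-37\right) \frac{-1 + 3 \cdot 1}{6 \cdot 1} = 148 \cdot \frac{1}{6} \cdot 1 \left(-1 + 3\right) = 148 \cdot \frac{1}{6} \cdot 1 \cdot 2 = 148 \cdot \frac{1}{3} = \frac{148}{3}$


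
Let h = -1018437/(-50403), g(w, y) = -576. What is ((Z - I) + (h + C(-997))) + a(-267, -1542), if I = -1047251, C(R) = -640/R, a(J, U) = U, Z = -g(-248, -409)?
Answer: 17526247595348/16750597 ≈ 1.0463e+6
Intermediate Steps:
Z = 576 (Z = -1*(-576) = 576)
h = 339479/16801 (h = -1018437*(-1/50403) = 339479/16801 ≈ 20.206)
((Z - I) + (h + C(-997))) + a(-267, -1542) = ((576 - 1*(-1047251)) + (339479/16801 - 640/(-997))) - 1542 = ((576 + 1047251) + (339479/16801 - 640*(-1/997))) - 1542 = (1047827 + (339479/16801 + 640/997)) - 1542 = (1047827 + 349213203/16750597) - 1542 = 17552077015922/16750597 - 1542 = 17526247595348/16750597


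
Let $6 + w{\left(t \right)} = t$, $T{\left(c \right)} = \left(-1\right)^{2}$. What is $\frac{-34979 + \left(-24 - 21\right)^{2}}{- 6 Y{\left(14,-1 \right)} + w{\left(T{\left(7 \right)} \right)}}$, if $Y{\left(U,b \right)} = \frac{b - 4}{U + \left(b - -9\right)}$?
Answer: $\frac{181247}{20} \approx 9062.3$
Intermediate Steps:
$T{\left(c \right)} = 1$
$w{\left(t \right)} = -6 + t$
$Y{\left(U,b \right)} = \frac{-4 + b}{9 + U + b}$ ($Y{\left(U,b \right)} = \frac{-4 + b}{U + \left(b + 9\right)} = \frac{-4 + b}{U + \left(9 + b\right)} = \frac{-4 + b}{9 + U + b}$)
$\frac{-34979 + \left(-24 - 21\right)^{2}}{- 6 Y{\left(14,-1 \right)} + w{\left(T{\left(7 \right)} \right)}} = \frac{-34979 + \left(-24 - 21\right)^{2}}{- 6 \frac{-4 - 1}{9 + 14 - 1} + \left(-6 + 1\right)} = \frac{-34979 + \left(-45\right)^{2}}{- 6 \cdot \frac{1}{22} \left(-5\right) - 5} = \frac{-34979 + 2025}{- 6 \cdot \frac{1}{22} \left(-5\right) - 5} = - \frac{32954}{\left(-6\right) \left(- \frac{5}{22}\right) - 5} = - \frac{32954}{\frac{15}{11} - 5} = - \frac{32954}{- \frac{40}{11}} = \left(-32954\right) \left(- \frac{11}{40}\right) = \frac{181247}{20}$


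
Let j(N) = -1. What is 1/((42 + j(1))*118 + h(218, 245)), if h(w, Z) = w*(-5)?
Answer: 1/3748 ≈ 0.00026681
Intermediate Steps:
h(w, Z) = -5*w
1/((42 + j(1))*118 + h(218, 245)) = 1/((42 - 1)*118 - 5*218) = 1/(41*118 - 1090) = 1/(4838 - 1090) = 1/3748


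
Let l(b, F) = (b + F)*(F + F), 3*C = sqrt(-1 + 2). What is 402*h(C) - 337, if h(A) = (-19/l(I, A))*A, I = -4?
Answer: 7750/11 ≈ 704.54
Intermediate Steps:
C = 1/3 (C = sqrt(-1 + 2)/3 = sqrt(1)/3 = (1/3)*1 = 1/3 ≈ 0.33333)
l(b, F) = 2*F*(F + b) (l(b, F) = (F + b)*(2*F) = 2*F*(F + b))
h(A) = -19/(2*(-4 + A)) (h(A) = (-19*1/(2*A*(A - 4)))*A = (-19*1/(2*A*(-4 + A)))*A = (-19/(2*A*(-4 + A)))*A = -19/(2*(-4 + A)))
402*h(C) - 337 = 402*(-19/(-8 + 2*(1/3))) - 337 = 402*(-19/(-8 + 2/3)) - 337 = 402*(-19/(-22/3)) - 337 = 402*(-19*(-3/22)) - 337 = 402*(57/22) - 337 = 11457/11 - 337 = 7750/11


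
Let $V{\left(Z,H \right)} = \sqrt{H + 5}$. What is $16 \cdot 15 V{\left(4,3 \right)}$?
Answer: $480 \sqrt{2} \approx 678.82$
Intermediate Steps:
$V{\left(Z,H \right)} = \sqrt{5 + H}$
$16 \cdot 15 V{\left(4,3 \right)} = 16 \cdot 15 \sqrt{5 + 3} = 240 \sqrt{8} = 240 \cdot 2 \sqrt{2} = 480 \sqrt{2}$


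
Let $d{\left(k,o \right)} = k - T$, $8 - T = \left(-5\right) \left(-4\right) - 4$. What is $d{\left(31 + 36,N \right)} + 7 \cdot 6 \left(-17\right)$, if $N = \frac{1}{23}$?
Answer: $-639$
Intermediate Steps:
$N = \frac{1}{23} \approx 0.043478$
$T = -8$ ($T = 8 - \left(\left(-5\right) \left(-4\right) - 4\right) = 8 - \left(20 - 4\right) = 8 - 16 = -8$)
$d{\left(k,o \right)} = 8 + k$ ($d{\left(k,o \right)} = k - -8 = k + 8 = 8 + k$)
$d{\left(31 + 36,N \right)} + 7 \cdot 6 \left(-17\right) = \left(8 + \left(31 + 36\right)\right) + 7 \cdot 6 \left(-17\right) = \left(8 + 67\right) + 42 \left(-17\right) = 75 - 714 = -639$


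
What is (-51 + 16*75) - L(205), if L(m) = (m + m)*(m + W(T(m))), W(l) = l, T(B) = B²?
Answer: -17313151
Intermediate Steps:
L(m) = 2*m*(m + m²) (L(m) = (m + m)*(m + m²) = (2*m)*(m + m²) = 2*m*(m + m²))
(-51 + 16*75) - L(205) = (-51 + 16*75) - 2*205²*(1 + 205) = (-51 + 1200) - 2*42025*206 = 1149 - 1*17314300 = 1149 - 17314300 = -17313151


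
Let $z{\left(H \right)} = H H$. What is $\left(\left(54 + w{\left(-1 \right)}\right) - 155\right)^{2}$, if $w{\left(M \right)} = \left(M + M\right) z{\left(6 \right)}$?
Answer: $29929$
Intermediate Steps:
$z{\left(H \right)} = H^{2}$
$w{\left(M \right)} = 72 M$ ($w{\left(M \right)} = \left(M + M\right) 6^{2} = 2 M 36 = 72 M$)
$\left(\left(54 + w{\left(-1 \right)}\right) - 155\right)^{2} = \left(\left(54 + 72 \left(-1\right)\right) - 155\right)^{2} = \left(\left(54 - 72\right) - 155\right)^{2} = \left(-18 - 155\right)^{2} = \left(-173\right)^{2} = 29929$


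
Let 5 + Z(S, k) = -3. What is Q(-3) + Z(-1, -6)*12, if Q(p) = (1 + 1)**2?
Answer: -92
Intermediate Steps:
Q(p) = 4 (Q(p) = 2**2 = 4)
Z(S, k) = -8 (Z(S, k) = -5 - 3 = -8)
Q(-3) + Z(-1, -6)*12 = 4 - 8*12 = 4 - 96 = -92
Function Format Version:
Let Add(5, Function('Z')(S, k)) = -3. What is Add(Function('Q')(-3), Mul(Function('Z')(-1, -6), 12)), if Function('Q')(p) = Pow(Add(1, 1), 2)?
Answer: -92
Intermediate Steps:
Function('Q')(p) = 4 (Function('Q')(p) = Pow(2, 2) = 4)
Function('Z')(S, k) = -8 (Function('Z')(S, k) = Add(-5, -3) = -8)
Add(Function('Q')(-3), Mul(Function('Z')(-1, -6), 12)) = Add(4, Mul(-8, 12)) = Add(4, -96) = -92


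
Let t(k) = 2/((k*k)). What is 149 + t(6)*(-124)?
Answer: 1279/9 ≈ 142.11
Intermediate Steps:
t(k) = 2/k² (t(k) = 2/(k²) = 2/k²)
149 + t(6)*(-124) = 149 + (2/6²)*(-124) = 149 + (2*(1/36))*(-124) = 149 + (1/18)*(-124) = 149 - 62/9 = 1279/9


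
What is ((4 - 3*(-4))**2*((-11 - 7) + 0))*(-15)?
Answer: 69120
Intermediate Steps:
((4 - 3*(-4))**2*((-11 - 7) + 0))*(-15) = ((4 + 12)**2*(-18 + 0))*(-15) = (16**2*(-18))*(-15) = (256*(-18))*(-15) = -4608*(-15) = 69120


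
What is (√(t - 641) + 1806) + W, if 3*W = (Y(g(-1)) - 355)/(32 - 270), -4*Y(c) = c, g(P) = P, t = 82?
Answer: 1719785/952 + I*√559 ≈ 1806.5 + 23.643*I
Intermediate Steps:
Y(c) = -c/4
W = 473/952 (W = ((-¼*(-1) - 355)/(32 - 270))/3 = ((¼ - 355)/(-238))/3 = (-1419/4*(-1/238))/3 = (⅓)*(1419/952) = 473/952 ≈ 0.49685)
(√(t - 641) + 1806) + W = (√(82 - 641) + 1806) + 473/952 = (√(-559) + 1806) + 473/952 = (I*√559 + 1806) + 473/952 = (1806 + I*√559) + 473/952 = 1719785/952 + I*√559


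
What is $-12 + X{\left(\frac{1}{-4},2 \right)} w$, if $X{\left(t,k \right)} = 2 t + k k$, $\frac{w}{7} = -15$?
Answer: $- \frac{759}{2} \approx -379.5$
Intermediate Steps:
$w = -105$ ($w = 7 \left(-15\right) = -105$)
$X{\left(t,k \right)} = k^{2} + 2 t$ ($X{\left(t,k \right)} = 2 t + k^{2} = k^{2} + 2 t$)
$-12 + X{\left(\frac{1}{-4},2 \right)} w = -12 + \left(2^{2} + \frac{2}{-4}\right) \left(-105\right) = -12 + \left(4 + 2 \left(- \frac{1}{4}\right)\right) \left(-105\right) = -12 + \left(4 - \frac{1}{2}\right) \left(-105\right) = -12 + \frac{7}{2} \left(-105\right) = -12 - \frac{735}{2} = - \frac{759}{2}$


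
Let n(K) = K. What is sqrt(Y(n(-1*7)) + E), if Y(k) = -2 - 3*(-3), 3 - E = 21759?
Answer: I*sqrt(21749) ≈ 147.48*I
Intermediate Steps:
E = -21756 (E = 3 - 1*21759 = 3 - 21759 = -21756)
Y(k) = 7 (Y(k) = -2 + 9 = 7)
sqrt(Y(n(-1*7)) + E) = sqrt(7 - 21756) = sqrt(-21749) = I*sqrt(21749)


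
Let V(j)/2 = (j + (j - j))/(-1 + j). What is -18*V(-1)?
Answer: -18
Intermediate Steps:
V(j) = 2*j/(-1 + j) (V(j) = 2*((j + (j - j))/(-1 + j)) = 2*((j + 0)/(-1 + j)) = 2*(j/(-1 + j)) = 2*j/(-1 + j))
-18*V(-1) = -36*(-1)/(-1 - 1) = -36*(-1)/(-2) = -36*(-1)*(-1)/2 = -18*1 = -18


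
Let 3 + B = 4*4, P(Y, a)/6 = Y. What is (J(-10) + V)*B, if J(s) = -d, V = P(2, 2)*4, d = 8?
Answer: 520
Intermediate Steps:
P(Y, a) = 6*Y
V = 48 (V = (6*2)*4 = 12*4 = 48)
J(s) = -8 (J(s) = -1*8 = -8)
B = 13 (B = -3 + 4*4 = -3 + 16 = 13)
(J(-10) + V)*B = (-8 + 48)*13 = 40*13 = 520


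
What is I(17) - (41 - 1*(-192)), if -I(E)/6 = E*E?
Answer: -1967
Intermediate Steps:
I(E) = -6*E**2 (I(E) = -6*E*E = -6*E**2)
I(17) - (41 - 1*(-192)) = -6*17**2 - (41 - 1*(-192)) = -6*289 - (41 + 192) = -1734 - 1*233 = -1734 - 233 = -1967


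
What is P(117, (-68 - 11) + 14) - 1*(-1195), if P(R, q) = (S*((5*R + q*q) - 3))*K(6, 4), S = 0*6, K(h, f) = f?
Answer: 1195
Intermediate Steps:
S = 0
P(R, q) = 0 (P(R, q) = (0*((5*R + q*q) - 3))*4 = (0*((5*R + q**2) - 3))*4 = (0*((q**2 + 5*R) - 3))*4 = (0*(-3 + q**2 + 5*R))*4 = 0*4 = 0)
P(117, (-68 - 11) + 14) - 1*(-1195) = 0 - 1*(-1195) = 0 + 1195 = 1195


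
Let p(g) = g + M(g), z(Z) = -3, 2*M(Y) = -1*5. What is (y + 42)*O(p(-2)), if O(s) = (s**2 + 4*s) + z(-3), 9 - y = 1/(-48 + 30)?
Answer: -919/24 ≈ -38.292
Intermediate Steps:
M(Y) = -5/2 (M(Y) = (-1*5)/2 = (1/2)*(-5) = -5/2)
y = 163/18 (y = 9 - 1/(-48 + 30) = 9 - 1/(-18) = 9 - 1*(-1/18) = 9 + 1/18 = 163/18 ≈ 9.0556)
p(g) = -5/2 + g (p(g) = g - 5/2 = -5/2 + g)
O(s) = -3 + s**2 + 4*s (O(s) = (s**2 + 4*s) - 3 = -3 + s**2 + 4*s)
(y + 42)*O(p(-2)) = (163/18 + 42)*(-3 + (-5/2 - 2)**2 + 4*(-5/2 - 2)) = 919*(-3 + (-9/2)**2 + 4*(-9/2))/18 = 919*(-3 + 81/4 - 18)/18 = (919/18)*(-3/4) = -919/24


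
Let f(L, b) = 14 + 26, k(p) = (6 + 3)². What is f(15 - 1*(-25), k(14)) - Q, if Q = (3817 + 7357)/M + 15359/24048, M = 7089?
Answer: 2147152859/56825424 ≈ 37.785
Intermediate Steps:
k(p) = 81 (k(p) = 9² = 81)
f(L, b) = 40
Q = 125864101/56825424 (Q = (3817 + 7357)/7089 + 15359/24048 = 11174*(1/7089) + 15359*(1/24048) = 11174/7089 + 15359/24048 = 125864101/56825424 ≈ 2.2149)
f(15 - 1*(-25), k(14)) - Q = 40 - 1*125864101/56825424 = 40 - 125864101/56825424 = 2147152859/56825424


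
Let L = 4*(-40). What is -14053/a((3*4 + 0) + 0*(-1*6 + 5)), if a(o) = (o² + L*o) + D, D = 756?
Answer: 14053/1020 ≈ 13.777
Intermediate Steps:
L = -160
a(o) = 756 + o² - 160*o (a(o) = (o² - 160*o) + 756 = 756 + o² - 160*o)
-14053/a((3*4 + 0) + 0*(-1*6 + 5)) = -14053/(756 + ((3*4 + 0) + 0*(-1*6 + 5))² - 160*((3*4 + 0) + 0*(-1*6 + 5))) = -14053/(756 + ((12 + 0) + 0*(-6 + 5))² - 160*((12 + 0) + 0*(-6 + 5))) = -14053/(756 + (12 + 0*(-1))² - 160*(12 + 0*(-1))) = -14053/(756 + (12 + 0)² - 160*(12 + 0)) = -14053/(756 + 12² - 160*12) = -14053/(756 + 144 - 1920) = -14053/(-1020) = -14053*(-1/1020) = 14053/1020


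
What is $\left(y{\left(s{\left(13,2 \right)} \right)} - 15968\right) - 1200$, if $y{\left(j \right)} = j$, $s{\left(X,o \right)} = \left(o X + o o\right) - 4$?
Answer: $-17142$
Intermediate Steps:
$s{\left(X,o \right)} = -4 + o^{2} + X o$ ($s{\left(X,o \right)} = \left(X o + o^{2}\right) - 4 = \left(o^{2} + X o\right) - 4 = -4 + o^{2} + X o$)
$\left(y{\left(s{\left(13,2 \right)} \right)} - 15968\right) - 1200 = \left(\left(-4 + 2^{2} + 13 \cdot 2\right) - 15968\right) - 1200 = \left(\left(-4 + 4 + 26\right) - 15968\right) - 1200 = \left(26 - 15968\right) - 1200 = -15942 - 1200 = -17142$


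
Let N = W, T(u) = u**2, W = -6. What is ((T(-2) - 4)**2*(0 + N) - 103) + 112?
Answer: 9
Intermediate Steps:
N = -6
((T(-2) - 4)**2*(0 + N) - 103) + 112 = (((-2)**2 - 4)**2*(0 - 6) - 103) + 112 = ((4 - 4)**2*(-6) - 103) + 112 = (0**2*(-6) - 103) + 112 = (0*(-6) - 103) + 112 = (0 - 103) + 112 = -103 + 112 = 9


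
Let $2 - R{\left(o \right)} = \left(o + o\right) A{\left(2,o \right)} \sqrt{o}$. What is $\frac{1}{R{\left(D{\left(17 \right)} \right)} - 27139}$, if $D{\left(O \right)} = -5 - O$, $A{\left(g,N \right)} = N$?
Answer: $\frac{i}{11 \left(- 2467 i + 88 \sqrt{22}\right)} \approx -3.5847 \cdot 10^{-5} + 5.9975 \cdot 10^{-6} i$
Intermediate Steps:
$R{\left(o \right)} = 2 - 2 o^{\frac{5}{2}}$ ($R{\left(o \right)} = 2 - \left(o + o\right) o \sqrt{o} = 2 - 2 o o \sqrt{o} = 2 - 2 o^{2} \sqrt{o} = 2 - 2 o^{\frac{5}{2}}$)
$\frac{1}{R{\left(D{\left(17 \right)} \right)} - 27139} = \frac{1}{\left(2 - 2 \left(-5 - 17\right)^{\frac{5}{2}}\right) - 27139} = \frac{1}{\left(2 - 2 \left(-22\right)^{\frac{5}{2}}\right) - 27139} = \frac{1}{\left(2 - 2 \cdot 484 i \sqrt{22}\right) - 27139} = \frac{1}{\left(2 - 968 i \sqrt{22}\right) - 27139} = \frac{1}{-27137 - 968 i \sqrt{22}}$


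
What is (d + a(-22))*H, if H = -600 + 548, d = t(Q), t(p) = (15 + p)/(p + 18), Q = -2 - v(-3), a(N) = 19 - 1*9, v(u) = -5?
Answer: -3952/7 ≈ -564.57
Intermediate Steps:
a(N) = 10 (a(N) = 19 - 9 = 10)
Q = 3 (Q = -2 - 1*(-5) = -2 + 5 = 3)
t(p) = (15 + p)/(18 + p)
d = 6/7 (d = (15 + 3)/(18 + 3) = 18/21 = (1/21)*18 = 6/7 ≈ 0.85714)
H = -52
(d + a(-22))*H = (6/7 + 10)*(-52) = (76/7)*(-52) = -3952/7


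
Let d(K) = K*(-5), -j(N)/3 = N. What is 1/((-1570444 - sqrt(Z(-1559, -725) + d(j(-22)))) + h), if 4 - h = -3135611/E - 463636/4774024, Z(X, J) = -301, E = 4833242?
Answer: -3266084783926976892241037206042/5129187753289126501481201545936780595 + 2079726914205486830181769*I*sqrt(631)/5129187753289126501481201545936780595 ≈ -6.3676e-7 + 1.0185e-11*I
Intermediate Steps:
h = 6844150023738/1442125831613 (h = 4 - (-3135611/4833242 - 463636/4774024) = 4 - (-3135611*1/4833242 - 463636*1/4774024) = 4 - (-3135611/4833242 - 115909/1193506) = 4 - 1*(-1075646697286/1442125831613) = 4 + 1075646697286/1442125831613 = 6844150023738/1442125831613 ≈ 4.7459)
j(N) = -3*N
d(K) = -5*K
1/((-1570444 - sqrt(Z(-1559, -725) + d(j(-22)))) + h) = 1/((-1570444 - sqrt(-301 - (-15)*(-22))) + 6844150023738/1442125831613) = 1/((-1570444 - sqrt(-301 - 5*66)) + 6844150023738/1442125831613) = 1/((-1570444 - sqrt(-301 - 330)) + 6844150023738/1442125831613) = 1/((-1570444 - sqrt(-631)) + 6844150023738/1442125831613) = 1/((-1570444 - I*sqrt(631)) + 6844150023738/1442125831613) = 1/(-2264771015351622434/1442125831613 - I*sqrt(631))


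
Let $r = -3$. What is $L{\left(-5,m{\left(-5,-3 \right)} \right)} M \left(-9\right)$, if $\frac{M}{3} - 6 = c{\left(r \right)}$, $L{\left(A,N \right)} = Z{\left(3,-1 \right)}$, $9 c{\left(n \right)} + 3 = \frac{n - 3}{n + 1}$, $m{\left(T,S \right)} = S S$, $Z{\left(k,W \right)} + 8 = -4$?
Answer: $1944$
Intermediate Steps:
$Z{\left(k,W \right)} = -12$ ($Z{\left(k,W \right)} = -8 - 4 = -12$)
$m{\left(T,S \right)} = S^{2}$
$c{\left(n \right)} = - \frac{1}{3} + \frac{-3 + n}{9 \left(1 + n\right)}$ ($c{\left(n \right)} = - \frac{1}{3} + \frac{\left(n - 3\right) \frac{1}{n + 1}}{9} = - \frac{1}{3} + \frac{\left(-3 + n\right) \frac{1}{1 + n}}{9} = - \frac{1}{3} + \frac{\frac{1}{1 + n} \left(-3 + n\right)}{9} = - \frac{1}{3} + \frac{-3 + n}{9 \left(1 + n\right)}$)
$L{\left(A,N \right)} = -12$
$M = 18$ ($M = 18 + 3 \frac{2 \left(-3 - -3\right)}{9 \left(1 - 3\right)} = 18 + 3 \frac{2 \left(-3 + 3\right)}{9 \left(-2\right)} = 18 + 3 \cdot \frac{2}{9} \left(- \frac{1}{2}\right) 0 = 18 + 3 \cdot 0 = 18 + 0 = 18$)
$L{\left(-5,m{\left(-5,-3 \right)} \right)} M \left(-9\right) = \left(-12\right) 18 \left(-9\right) = \left(-216\right) \left(-9\right) = 1944$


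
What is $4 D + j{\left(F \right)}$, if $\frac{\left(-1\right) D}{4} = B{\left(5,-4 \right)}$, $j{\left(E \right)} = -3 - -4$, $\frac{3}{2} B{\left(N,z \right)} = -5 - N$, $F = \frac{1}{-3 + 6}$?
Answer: $\frac{323}{3} \approx 107.67$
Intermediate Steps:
$F = \frac{1}{3} \approx 0.33333$
$B{\left(N,z \right)} = - \frac{10}{3} - \frac{2 N}{3}$ ($B{\left(N,z \right)} = \frac{2 \left(-5 - N\right)}{3} = - \frac{10}{3} - \frac{2 N}{3}$)
$j{\left(E \right)} = 1$ ($j{\left(E \right)} = -3 + 4 = 1$)
$D = \frac{80}{3}$ ($D = - 4 \left(- \frac{10}{3} - \frac{10}{3}\right) = \left(-4\right) \left(- \frac{20}{3}\right) = \frac{80}{3} \approx 26.667$)
$4 D + j{\left(F \right)} = 4 \cdot \frac{80}{3} + 1 = \frac{320}{3} + 1 = \frac{323}{3}$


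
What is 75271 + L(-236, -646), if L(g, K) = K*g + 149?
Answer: 227876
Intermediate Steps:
L(g, K) = 149 + K*g
75271 + L(-236, -646) = 75271 + (149 - 646*(-236)) = 75271 + (149 + 152456) = 75271 + 152605 = 227876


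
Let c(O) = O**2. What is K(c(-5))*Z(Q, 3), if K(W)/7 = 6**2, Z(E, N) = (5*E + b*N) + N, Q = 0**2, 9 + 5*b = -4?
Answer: -6048/5 ≈ -1209.6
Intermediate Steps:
b = -13/5 (b = -9/5 + (1/5)*(-4) = -9/5 - 4/5 = -13/5 ≈ -2.6000)
Q = 0
Z(E, N) = 5*E - 8*N/5 (Z(E, N) = (5*E - 13*N/5) + N = 5*E - 8*N/5)
K(W) = 252 (K(W) = 7*6**2 = 7*36 = 252)
K(c(-5))*Z(Q, 3) = 252*(5*0 - 8/5*3) = 252*(0 - 24/5) = 252*(-24/5) = -6048/5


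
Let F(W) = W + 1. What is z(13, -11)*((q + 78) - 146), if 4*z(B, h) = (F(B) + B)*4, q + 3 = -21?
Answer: -2484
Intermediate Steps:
F(W) = 1 + W
q = -24 (q = -3 - 21 = -24)
z(B, h) = 1 + 2*B (z(B, h) = (((1 + B) + B)*4)/4 = ((1 + 2*B)*4)/4 = (4 + 8*B)/4 = 1 + 2*B)
z(13, -11)*((q + 78) - 146) = (1 + 2*13)*((-24 + 78) - 146) = (1 + 26)*(54 - 146) = 27*(-92) = -2484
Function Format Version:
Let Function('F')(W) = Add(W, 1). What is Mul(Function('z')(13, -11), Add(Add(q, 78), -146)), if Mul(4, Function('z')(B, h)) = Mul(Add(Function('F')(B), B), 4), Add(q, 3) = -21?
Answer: -2484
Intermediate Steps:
Function('F')(W) = Add(1, W)
q = -24 (q = Add(-3, -21) = -24)
Function('z')(B, h) = Add(1, Mul(2, B)) (Function('z')(B, h) = Mul(Rational(1, 4), Mul(Add(Add(1, B), B), 4)) = Mul(Rational(1, 4), Mul(Add(1, Mul(2, B)), 4)) = Mul(Rational(1, 4), Add(4, Mul(8, B))) = Add(1, Mul(2, B)))
Mul(Function('z')(13, -11), Add(Add(q, 78), -146)) = Mul(Add(1, Mul(2, 13)), Add(Add(-24, 78), -146)) = Mul(Add(1, 26), Add(54, -146)) = Mul(27, -92) = -2484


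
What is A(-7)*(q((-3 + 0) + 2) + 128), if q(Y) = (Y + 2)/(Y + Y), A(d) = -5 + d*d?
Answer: 5610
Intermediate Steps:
A(d) = -5 + d**2
q(Y) = (2 + Y)/(2*Y) (q(Y) = (2 + Y)/((2*Y)) = (2 + Y)*(1/(2*Y)) = (2 + Y)/(2*Y))
A(-7)*(q((-3 + 0) + 2) + 128) = (-5 + (-7)**2)*((2 + ((-3 + 0) + 2))/(2*((-3 + 0) + 2)) + 128) = (-5 + 49)*((2 + (-3 + 2))/(2*(-3 + 2)) + 128) = 44*((1/2)*(2 - 1)/(-1) + 128) = 44*((1/2)*(-1)*1 + 128) = 44*(-1/2 + 128) = 44*(255/2) = 5610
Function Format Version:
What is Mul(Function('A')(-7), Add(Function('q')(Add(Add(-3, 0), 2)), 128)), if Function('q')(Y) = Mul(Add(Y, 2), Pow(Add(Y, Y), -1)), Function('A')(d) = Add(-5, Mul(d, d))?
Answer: 5610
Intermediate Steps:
Function('A')(d) = Add(-5, Pow(d, 2))
Function('q')(Y) = Mul(Rational(1, 2), Pow(Y, -1), Add(2, Y)) (Function('q')(Y) = Mul(Add(2, Y), Pow(Mul(2, Y), -1)) = Mul(Add(2, Y), Mul(Rational(1, 2), Pow(Y, -1))) = Mul(Rational(1, 2), Pow(Y, -1), Add(2, Y)))
Mul(Function('A')(-7), Add(Function('q')(Add(Add(-3, 0), 2)), 128)) = Mul(Add(-5, Pow(-7, 2)), Add(Mul(Rational(1, 2), Pow(Add(Add(-3, 0), 2), -1), Add(2, Add(Add(-3, 0), 2))), 128)) = Mul(Add(-5, 49), Add(Mul(Rational(1, 2), Pow(Add(-3, 2), -1), Add(2, Add(-3, 2))), 128)) = Mul(44, Add(Mul(Rational(1, 2), Pow(-1, -1), Add(2, -1)), 128)) = Mul(44, Add(Mul(Rational(1, 2), -1, 1), 128)) = Mul(44, Add(Rational(-1, 2), 128)) = Mul(44, Rational(255, 2)) = 5610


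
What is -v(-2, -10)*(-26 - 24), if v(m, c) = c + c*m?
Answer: 500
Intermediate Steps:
-v(-2, -10)*(-26 - 24) = -(-10*(1 - 2))*(-26 - 24) = -(-10*(-1))*(-50) = -10*(-50) = -1*(-500) = 500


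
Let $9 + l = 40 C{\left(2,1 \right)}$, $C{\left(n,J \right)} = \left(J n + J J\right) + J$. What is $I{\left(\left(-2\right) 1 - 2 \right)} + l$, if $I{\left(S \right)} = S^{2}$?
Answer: $167$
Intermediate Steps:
$C{\left(n,J \right)} = J + J^{2} + J n$ ($C{\left(n,J \right)} = \left(J n + J^{2}\right) + J = \left(J^{2} + J n\right) + J = J + J^{2} + J n$)
$l = 151$ ($l = -9 + 40 \cdot 1 \left(1 + 1 + 2\right) = -9 + 40 \cdot 1 \cdot 4 = -9 + 40 \cdot 4 = -9 + 160 = 151$)
$I{\left(\left(-2\right) 1 - 2 \right)} + l = \left(\left(-2\right) 1 - 2\right)^{2} + 151 = \left(-2 - 2\right)^{2} + 151 = \left(-4\right)^{2} + 151 = 16 + 151 = 167$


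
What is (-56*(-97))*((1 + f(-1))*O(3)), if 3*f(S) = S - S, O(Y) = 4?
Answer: 21728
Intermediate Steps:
f(S) = 0 (f(S) = (S - S)/3 = (1/3)*0 = 0)
(-56*(-97))*((1 + f(-1))*O(3)) = (-56*(-97))*((1 + 0)*4) = 5432*(1*4) = 5432*4 = 21728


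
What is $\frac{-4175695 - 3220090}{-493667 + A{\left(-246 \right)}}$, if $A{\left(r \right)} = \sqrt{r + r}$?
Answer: $\frac{3651054993595}{243707107381} + \frac{14791570 i \sqrt{123}}{243707107381} \approx 14.981 + 0.00067313 i$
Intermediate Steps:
$A{\left(r \right)} = \sqrt{2} \sqrt{r}$ ($A{\left(r \right)} = \sqrt{2 r} = \sqrt{2} \sqrt{r}$)
$\frac{-4175695 - 3220090}{-493667 + A{\left(-246 \right)}} = \frac{-4175695 - 3220090}{-493667 + \sqrt{2} \sqrt{-246}} = - \frac{7395785}{-493667 + \sqrt{2} i \sqrt{246}} = - \frac{7395785}{-493667 + 2 i \sqrt{123}}$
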